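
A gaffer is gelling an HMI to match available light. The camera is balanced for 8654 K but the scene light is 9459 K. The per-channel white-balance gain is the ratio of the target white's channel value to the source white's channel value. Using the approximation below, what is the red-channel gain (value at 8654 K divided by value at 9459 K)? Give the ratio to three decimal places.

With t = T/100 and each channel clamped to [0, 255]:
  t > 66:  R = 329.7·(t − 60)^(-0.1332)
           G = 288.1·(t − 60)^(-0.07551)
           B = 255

1.036

At 9459 K (t = 94.59):
  R = 329.7·(94.59 − 60)^(-0.1332) = 329.7·34.59^(-0.1332) = 329.7·0.62375 = 205.651.
At 8654 K (t = 86.54):
  R = 329.7·(86.54 − 60)^(-0.1332) = 329.7·26.54^(-0.1332) = 329.7·0.64615 = 213.037.
Gain = 213.037 / 205.651 = 1.0359 → 1.036.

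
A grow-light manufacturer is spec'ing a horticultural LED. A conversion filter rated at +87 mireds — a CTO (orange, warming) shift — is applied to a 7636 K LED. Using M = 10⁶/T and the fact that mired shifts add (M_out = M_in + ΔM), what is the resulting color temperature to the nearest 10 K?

4590 K

M_in = 10⁶/7636 = 130.96 mireds.
M_out = 130.96 + (+87) = 217.96 mireds.
T_out = 10⁶/217.96 = 4588.0 K → 4590 K.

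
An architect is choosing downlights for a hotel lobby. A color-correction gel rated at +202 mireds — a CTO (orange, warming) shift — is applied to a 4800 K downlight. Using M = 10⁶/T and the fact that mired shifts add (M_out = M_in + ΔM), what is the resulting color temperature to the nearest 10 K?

M_in = 10⁶/4800 = 208.33 mireds.
M_out = 208.33 + (+202) = 410.33 mireds.
T_out = 10⁶/410.33 = 2437.0 K → 2440 K.

2440 K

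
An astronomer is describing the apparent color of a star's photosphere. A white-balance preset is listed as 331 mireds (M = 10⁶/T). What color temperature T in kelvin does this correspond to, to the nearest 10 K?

3020 K

T = 10⁶ / 331 = 3021.15 K → 3020 K.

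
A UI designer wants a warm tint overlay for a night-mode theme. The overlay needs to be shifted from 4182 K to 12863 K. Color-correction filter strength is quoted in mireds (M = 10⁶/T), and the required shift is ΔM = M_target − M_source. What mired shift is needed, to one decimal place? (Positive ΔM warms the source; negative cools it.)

-161.4 mireds

M_source = 10⁶/4182 = 239.120; M_target = 10⁶/12863 = 77.742.
ΔM = 77.742 − 239.120 = -161.378 → -161.4 mireds, a cooling shift.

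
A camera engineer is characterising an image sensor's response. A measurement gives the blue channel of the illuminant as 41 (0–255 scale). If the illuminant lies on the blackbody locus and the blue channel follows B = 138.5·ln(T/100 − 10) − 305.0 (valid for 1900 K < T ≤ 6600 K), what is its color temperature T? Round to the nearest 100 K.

2200 K

ln(t − 10) = (41 + 305.0) / 138.5 = 2.4982.
t − 10 = e^2.4982 = 12.161, so t = 22.161.
T = 100·t = 2216 K → 2200 K to the nearest 100 K.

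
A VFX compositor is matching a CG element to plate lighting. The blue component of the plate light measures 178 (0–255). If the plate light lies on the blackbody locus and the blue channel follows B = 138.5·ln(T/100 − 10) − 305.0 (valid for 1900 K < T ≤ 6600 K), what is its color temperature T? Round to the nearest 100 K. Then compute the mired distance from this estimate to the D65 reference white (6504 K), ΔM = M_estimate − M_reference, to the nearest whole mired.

ln(t − 10) = (178 + 305.0) / 138.5 = 3.4874.
t − 10 = e^3.4874 = 32.700, so t = 42.700.
T = 100·t = 4270 K → 4300 K to the nearest 100 K.
M_estimate = 10⁶/4300 = 232.56; M_reference = 10⁶/6504 = 153.75.
ΔM = 232.56 − 153.75 = 78.81 → +79 mireds.

+79 mireds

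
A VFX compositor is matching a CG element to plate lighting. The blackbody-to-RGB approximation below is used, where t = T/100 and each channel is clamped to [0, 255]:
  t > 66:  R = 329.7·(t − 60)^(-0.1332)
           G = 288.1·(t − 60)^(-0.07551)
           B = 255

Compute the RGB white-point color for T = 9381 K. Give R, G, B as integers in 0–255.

R=206, G=221, B=255

t = 9381/100 = 93.81; the t > 66 branch applies.
R = 329.7·(93.81 − 60)^(-0.1332) = 329.7·33.81^(-0.1332) = 329.7·0.62565 = 206.277.
G = 288.1·(93.81 − 60)^(-0.07551) = 288.1·33.81^(-0.07551) = 288.1·0.76655 = 220.844.
B = 255 by definition for t > 66.
Rounded: (206, 221, 255).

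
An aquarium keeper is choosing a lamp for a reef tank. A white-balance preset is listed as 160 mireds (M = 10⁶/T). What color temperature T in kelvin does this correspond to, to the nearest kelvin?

T = 10⁶ / 160 = 6250.00 K → 6250 K.

6250 K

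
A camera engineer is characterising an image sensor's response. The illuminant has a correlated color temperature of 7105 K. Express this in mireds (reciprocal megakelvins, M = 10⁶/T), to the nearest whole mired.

M = 10⁶ / 7105 = 140.746 → 141 mireds.

141 mireds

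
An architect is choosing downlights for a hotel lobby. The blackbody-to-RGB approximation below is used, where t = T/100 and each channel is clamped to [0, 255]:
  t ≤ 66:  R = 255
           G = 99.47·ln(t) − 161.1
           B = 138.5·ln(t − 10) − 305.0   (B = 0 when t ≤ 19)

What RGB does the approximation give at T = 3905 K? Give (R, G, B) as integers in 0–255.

t = 3905/100 = 39.05; the t ≤ 66 branch applies.
R = 255 by definition for t ≤ 66.
G = 99.47·ln 39.05 − 161.1 = 99.47·3.6648 − 161.1 = 203.442.
B = 138.5·ln(39.05 − 10) − 305.0 = 138.5·ln 29.05 − 305.0 = 138.5·3.3690 − 305.0 = 161.609.
Rounded: (255, 203, 162).

(255, 203, 162)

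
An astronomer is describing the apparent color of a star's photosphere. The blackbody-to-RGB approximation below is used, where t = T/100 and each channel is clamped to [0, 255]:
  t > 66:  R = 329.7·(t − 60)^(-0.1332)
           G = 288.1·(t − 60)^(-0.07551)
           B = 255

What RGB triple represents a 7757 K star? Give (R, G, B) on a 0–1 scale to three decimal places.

(0.883, 0.910, 1.000)

t = 7757/100 = 77.57; the t > 66 branch applies.
R = 329.7·(77.57 − 60)^(-0.1332) = 329.7·17.57^(-0.1332) = 329.7·0.68265 = 225.069.
G = 288.1·(77.57 − 60)^(-0.07551) = 288.1·17.57^(-0.07551) = 288.1·0.80539 = 232.033.
B = 255 by definition for t > 66.
Dividing each by 255: (0.8826, 0.9099, 1.0000) → (0.883, 0.910, 1.000).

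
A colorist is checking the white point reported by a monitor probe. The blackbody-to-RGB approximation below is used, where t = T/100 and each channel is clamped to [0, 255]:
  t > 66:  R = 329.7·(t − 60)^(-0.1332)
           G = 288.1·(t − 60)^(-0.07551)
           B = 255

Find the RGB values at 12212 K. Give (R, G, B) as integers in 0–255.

t = 12212/100 = 122.12; the t > 66 branch applies.
R = 329.7·(122.12 − 60)^(-0.1332) = 329.7·62.12^(-0.1332) = 329.7·0.57695 = 190.222.
G = 288.1·(122.12 − 60)^(-0.07551) = 288.1·62.12^(-0.07551) = 288.1·0.73214 = 210.929.
B = 255 by definition for t > 66.
Rounded: (190, 211, 255).

(190, 211, 255)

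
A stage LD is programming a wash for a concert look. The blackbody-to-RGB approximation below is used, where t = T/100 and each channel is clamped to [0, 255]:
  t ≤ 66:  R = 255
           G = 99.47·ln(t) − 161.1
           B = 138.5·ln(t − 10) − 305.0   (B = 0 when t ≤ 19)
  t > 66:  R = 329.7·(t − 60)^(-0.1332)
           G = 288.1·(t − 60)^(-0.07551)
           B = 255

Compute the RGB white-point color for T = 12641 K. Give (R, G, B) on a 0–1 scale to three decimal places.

(0.739, 0.823, 1.000)

t = 12641/100 = 126.41; the t > 66 branch applies.
R = 329.7·(126.41 − 60)^(-0.1332) = 329.7·66.41^(-0.1332) = 329.7·0.57185 = 188.537.
G = 288.1·(126.41 − 60)^(-0.07551) = 288.1·66.41^(-0.07551) = 288.1·0.72846 = 209.868.
B = 255 by definition for t > 66.
Dividing each by 255: (0.7394, 0.8230, 1.0000) → (0.739, 0.823, 1.000).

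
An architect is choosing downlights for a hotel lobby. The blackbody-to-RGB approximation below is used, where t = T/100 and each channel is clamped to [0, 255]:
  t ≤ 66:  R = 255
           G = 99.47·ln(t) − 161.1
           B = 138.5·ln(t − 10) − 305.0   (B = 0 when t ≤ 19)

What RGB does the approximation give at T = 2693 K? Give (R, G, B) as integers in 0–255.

(255, 166, 87)

t = 2693/100 = 26.93; the t ≤ 66 branch applies.
R = 255 by definition for t ≤ 66.
G = 99.47·ln 26.93 − 161.1 = 99.47·3.2932 − 161.1 = 166.479.
B = 138.5·ln(26.93 − 10) − 305.0 = 138.5·ln 16.93 − 305.0 = 138.5·2.8291 − 305.0 = 86.829.
Rounded: (255, 166, 87).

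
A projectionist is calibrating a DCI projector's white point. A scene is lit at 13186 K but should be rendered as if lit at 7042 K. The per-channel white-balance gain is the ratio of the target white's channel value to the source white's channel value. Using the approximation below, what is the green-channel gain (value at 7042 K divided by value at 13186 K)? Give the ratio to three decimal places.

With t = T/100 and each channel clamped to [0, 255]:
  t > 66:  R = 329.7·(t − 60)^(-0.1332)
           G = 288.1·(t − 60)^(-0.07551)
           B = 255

At 13186 K (t = 131.86):
  G = 288.1·(131.86 − 60)^(-0.07551) = 288.1·71.86^(-0.07551) = 288.1·0.72413 = 208.622.
At 7042 K (t = 70.42):
  G = 288.1·(70.42 − 60)^(-0.07551) = 288.1·10.42^(-0.07551) = 288.1·0.83780 = 241.370.
Gain = 241.370 / 208.622 = 1.1570 → 1.157.

1.157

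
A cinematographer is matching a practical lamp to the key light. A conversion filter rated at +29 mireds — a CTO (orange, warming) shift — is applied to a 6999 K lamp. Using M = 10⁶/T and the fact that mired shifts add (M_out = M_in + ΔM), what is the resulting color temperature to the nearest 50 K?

5800 K

M_in = 10⁶/6999 = 142.88 mireds.
M_out = 142.88 + (+29) = 171.88 mireds.
T_out = 10⁶/171.88 = 5818.1 K → 5800 K.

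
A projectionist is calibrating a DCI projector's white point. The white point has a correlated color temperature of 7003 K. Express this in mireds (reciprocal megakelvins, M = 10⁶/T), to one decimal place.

142.8 mireds

M = 10⁶ / 7003 = 142.796 → 142.8 mireds.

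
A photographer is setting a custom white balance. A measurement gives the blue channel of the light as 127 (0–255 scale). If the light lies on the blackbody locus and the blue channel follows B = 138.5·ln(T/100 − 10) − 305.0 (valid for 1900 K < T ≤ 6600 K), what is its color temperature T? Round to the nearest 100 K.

3300 K

ln(t − 10) = (127 + 305.0) / 138.5 = 3.1191.
t − 10 = e^3.1191 = 22.627, so t = 32.627.
T = 100·t = 3263 K → 3300 K to the nearest 100 K.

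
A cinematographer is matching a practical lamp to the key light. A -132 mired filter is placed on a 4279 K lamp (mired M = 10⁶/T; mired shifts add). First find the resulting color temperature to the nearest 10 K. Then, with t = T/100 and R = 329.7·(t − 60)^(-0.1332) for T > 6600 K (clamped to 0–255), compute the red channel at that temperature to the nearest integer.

203

M_in = 10⁶/4279 = 233.70; M_out = 233.70 + (-132) = 101.70.
T_out = 10⁶/101.70 = 9832.9 K → 9830 K; t = 98.3.
R = 329.7·(98.3 − 60)^(-0.1332) = 329.7·38.3^(-0.1332) = 329.7·0.61534 = 202.879.
Rounded: 203.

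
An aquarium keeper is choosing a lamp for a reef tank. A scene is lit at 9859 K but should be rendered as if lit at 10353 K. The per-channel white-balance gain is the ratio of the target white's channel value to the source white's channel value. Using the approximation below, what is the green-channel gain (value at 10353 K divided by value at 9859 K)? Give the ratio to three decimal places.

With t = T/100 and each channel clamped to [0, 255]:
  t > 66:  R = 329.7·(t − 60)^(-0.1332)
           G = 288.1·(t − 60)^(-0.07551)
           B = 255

At 9859 K (t = 98.59):
  G = 288.1·(98.59 − 60)^(-0.07551) = 288.1·38.59^(-0.07551) = 288.1·0.75894 = 218.650.
At 10353 K (t = 103.53):
  G = 288.1·(103.53 − 60)^(-0.07551) = 288.1·43.53^(-0.07551) = 288.1·0.75206 = 216.670.
Gain = 216.670 / 218.650 = 0.9909 → 0.991.

0.991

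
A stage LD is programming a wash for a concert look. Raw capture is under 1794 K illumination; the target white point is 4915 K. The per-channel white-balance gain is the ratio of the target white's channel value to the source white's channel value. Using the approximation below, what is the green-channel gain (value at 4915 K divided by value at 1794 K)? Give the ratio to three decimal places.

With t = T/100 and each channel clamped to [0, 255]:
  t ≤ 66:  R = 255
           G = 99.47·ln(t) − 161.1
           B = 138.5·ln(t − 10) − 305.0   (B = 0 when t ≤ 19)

1.795

At 1794 K (t = 17.94):
  G = 99.47·ln 17.94 − 161.1 = 99.47·2.8870 − 161.1 = 126.073.
At 4915 K (t = 49.15):
  G = 99.47·ln 49.15 − 161.1 = 99.47·3.8949 − 161.1 = 226.323.
Gain = 226.323 / 126.073 = 1.7952 → 1.795.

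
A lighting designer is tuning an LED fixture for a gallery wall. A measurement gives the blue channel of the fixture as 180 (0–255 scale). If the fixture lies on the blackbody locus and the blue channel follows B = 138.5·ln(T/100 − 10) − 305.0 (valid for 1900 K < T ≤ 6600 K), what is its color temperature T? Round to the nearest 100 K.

4300 K

ln(t − 10) = (180 + 305.0) / 138.5 = 3.5018.
t − 10 = e^3.5018 = 33.175, so t = 43.175.
T = 100·t = 4318 K → 4300 K to the nearest 100 K.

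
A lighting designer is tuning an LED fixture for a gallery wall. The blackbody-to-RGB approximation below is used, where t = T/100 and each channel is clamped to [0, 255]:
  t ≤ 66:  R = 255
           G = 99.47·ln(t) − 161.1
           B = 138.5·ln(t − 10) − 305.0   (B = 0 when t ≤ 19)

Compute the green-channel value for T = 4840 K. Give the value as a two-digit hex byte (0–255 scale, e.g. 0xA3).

0xE1

t = 4840/100 = 48.4; the t ≤ 66 branch applies.
G = 99.47·ln 48.4 − 161.1 = 99.47·3.8795 − 161.1 = 224.794.
Rounded: 225; in hex, 0xE1.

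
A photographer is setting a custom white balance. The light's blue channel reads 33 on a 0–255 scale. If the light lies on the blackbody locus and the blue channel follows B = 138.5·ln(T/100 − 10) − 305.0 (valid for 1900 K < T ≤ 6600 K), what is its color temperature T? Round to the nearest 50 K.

2150 K

ln(t − 10) = (33 + 305.0) / 138.5 = 2.4404.
t − 10 = e^2.4404 = 11.478, so t = 21.478.
T = 100·t = 2148 K → 2150 K to the nearest 50 K.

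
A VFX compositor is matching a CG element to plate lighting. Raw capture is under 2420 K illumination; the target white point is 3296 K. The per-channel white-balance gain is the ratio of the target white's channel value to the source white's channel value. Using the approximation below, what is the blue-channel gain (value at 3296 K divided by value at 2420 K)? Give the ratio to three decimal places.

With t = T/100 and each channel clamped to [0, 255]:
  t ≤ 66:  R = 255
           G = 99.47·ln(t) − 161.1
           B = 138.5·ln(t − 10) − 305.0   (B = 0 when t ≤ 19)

2.065

At 2420 K (t = 24.2):
  B = 138.5·ln(24.2 − 10) − 305.0 = 138.5·ln 14.2 − 305.0 = 138.5·2.6532 − 305.0 = 62.474.
At 3296 K (t = 32.96):
  B = 138.5·ln(32.96 − 10) − 305.0 = 138.5·ln 22.96 − 305.0 = 138.5·3.1338 − 305.0 = 129.025.
Gain = 129.025 / 62.474 = 2.0653 → 2.065.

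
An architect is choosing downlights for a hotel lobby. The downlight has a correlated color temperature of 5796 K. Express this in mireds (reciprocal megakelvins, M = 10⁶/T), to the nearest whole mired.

M = 10⁶ / 5796 = 172.533 → 173 mireds.

173 mireds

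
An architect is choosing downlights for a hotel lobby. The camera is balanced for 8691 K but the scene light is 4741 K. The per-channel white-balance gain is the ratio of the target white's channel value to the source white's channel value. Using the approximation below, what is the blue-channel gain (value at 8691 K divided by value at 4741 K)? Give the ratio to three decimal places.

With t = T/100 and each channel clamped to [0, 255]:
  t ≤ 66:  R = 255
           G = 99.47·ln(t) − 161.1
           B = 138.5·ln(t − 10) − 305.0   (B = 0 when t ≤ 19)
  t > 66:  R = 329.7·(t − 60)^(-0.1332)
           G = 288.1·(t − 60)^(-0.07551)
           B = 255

1.297

At 4741 K (t = 47.41):
  B = 138.5·ln(47.41 − 10) − 305.0 = 138.5·ln 37.41 − 305.0 = 138.5·3.6219 − 305.0 = 196.638.
At 8691 K (t = 86.91):
  B = 255 by definition for t > 66.
Gain = 255.000 / 196.638 = 1.2968 → 1.297.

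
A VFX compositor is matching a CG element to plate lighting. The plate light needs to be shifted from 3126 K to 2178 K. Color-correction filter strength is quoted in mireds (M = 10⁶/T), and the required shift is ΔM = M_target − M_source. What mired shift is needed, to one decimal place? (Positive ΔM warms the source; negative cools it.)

M_source = 10⁶/3126 = 319.898; M_target = 10⁶/2178 = 459.137.
ΔM = 459.137 − 319.898 = 139.239 → +139.2 mireds, a warming shift.

+139.2 mireds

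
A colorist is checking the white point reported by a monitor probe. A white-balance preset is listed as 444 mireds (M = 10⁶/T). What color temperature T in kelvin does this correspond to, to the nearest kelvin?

T = 10⁶ / 444 = 2252.25 K → 2252 K.

2252 K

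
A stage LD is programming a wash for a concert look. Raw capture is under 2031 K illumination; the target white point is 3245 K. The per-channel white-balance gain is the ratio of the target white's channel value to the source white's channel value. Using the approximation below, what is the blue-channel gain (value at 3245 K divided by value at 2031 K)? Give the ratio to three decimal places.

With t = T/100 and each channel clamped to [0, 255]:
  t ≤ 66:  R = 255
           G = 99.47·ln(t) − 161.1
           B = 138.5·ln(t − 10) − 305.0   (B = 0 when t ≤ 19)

6.943

At 2031 K (t = 20.31):
  B = 138.5·ln(20.31 − 10) − 305.0 = 138.5·ln 10.31 − 305.0 = 138.5·2.3331 − 305.0 = 18.136.
At 3245 K (t = 32.45):
  B = 138.5·ln(32.45 − 10) − 305.0 = 138.5·ln 22.45 − 305.0 = 138.5·3.1113 − 305.0 = 125.914.
Gain = 125.914 / 18.136 = 6.9426 → 6.943.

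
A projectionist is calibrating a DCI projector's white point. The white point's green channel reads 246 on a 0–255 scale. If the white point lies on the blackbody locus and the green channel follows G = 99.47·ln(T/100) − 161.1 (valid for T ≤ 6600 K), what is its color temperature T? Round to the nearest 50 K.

ln t = (246 + 161.1) / 99.47 = 4.0927.
t = e^4.0927 = 59.901.
T = 100·t = 5990 K → 6000 K to the nearest 50 K.

6000 K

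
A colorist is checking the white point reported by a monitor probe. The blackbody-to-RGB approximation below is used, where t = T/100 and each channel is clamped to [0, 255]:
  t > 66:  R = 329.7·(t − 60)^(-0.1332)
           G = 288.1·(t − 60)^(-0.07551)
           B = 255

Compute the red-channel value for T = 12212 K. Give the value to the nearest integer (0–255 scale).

t = 12212/100 = 122.12; the t > 66 branch applies.
R = 329.7·(122.12 − 60)^(-0.1332) = 329.7·62.12^(-0.1332) = 329.7·0.57695 = 190.222.
Rounded: 190.

190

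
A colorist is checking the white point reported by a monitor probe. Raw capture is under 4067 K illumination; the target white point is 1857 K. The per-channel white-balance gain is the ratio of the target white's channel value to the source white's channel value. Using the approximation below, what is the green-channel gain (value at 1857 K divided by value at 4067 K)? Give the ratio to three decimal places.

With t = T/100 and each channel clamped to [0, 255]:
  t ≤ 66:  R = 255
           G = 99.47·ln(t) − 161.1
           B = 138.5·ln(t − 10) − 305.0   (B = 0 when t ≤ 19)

At 4067 K (t = 40.67):
  G = 99.47·ln 40.67 − 161.1 = 99.47·3.7055 − 161.1 = 207.485.
At 1857 K (t = 18.57):
  G = 99.47·ln 18.57 − 161.1 = 99.47·2.9215 − 161.1 = 129.506.
Gain = 129.506 / 207.485 = 0.6242 → 0.624.

0.624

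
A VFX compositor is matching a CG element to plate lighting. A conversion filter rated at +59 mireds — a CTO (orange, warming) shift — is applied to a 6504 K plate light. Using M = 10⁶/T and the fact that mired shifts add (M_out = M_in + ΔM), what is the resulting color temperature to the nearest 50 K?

4700 K

M_in = 10⁶/6504 = 153.75 mireds.
M_out = 153.75 + (+59) = 212.75 mireds.
T_out = 10⁶/212.75 = 4700.3 K → 4700 K.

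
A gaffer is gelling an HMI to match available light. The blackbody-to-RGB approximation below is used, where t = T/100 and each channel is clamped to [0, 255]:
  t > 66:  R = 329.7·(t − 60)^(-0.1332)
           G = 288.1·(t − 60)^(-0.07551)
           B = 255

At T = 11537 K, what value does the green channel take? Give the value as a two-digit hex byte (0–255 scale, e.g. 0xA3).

t = 11537/100 = 115.37; the t > 66 branch applies.
G = 288.1·(115.37 − 60)^(-0.07551) = 288.1·55.37^(-0.07551) = 288.1·0.73853 = 212.769.
Rounded: 213; in hex, 0xD5.

0xD5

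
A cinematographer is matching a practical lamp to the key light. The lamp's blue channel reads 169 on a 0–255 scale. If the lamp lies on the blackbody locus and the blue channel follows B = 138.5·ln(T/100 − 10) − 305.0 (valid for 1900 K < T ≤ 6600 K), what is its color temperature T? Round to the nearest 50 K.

4050 K

ln(t − 10) = (169 + 305.0) / 138.5 = 3.4224.
t − 10 = e^3.4224 = 30.642, so t = 40.642.
T = 100·t = 4064 K → 4050 K to the nearest 50 K.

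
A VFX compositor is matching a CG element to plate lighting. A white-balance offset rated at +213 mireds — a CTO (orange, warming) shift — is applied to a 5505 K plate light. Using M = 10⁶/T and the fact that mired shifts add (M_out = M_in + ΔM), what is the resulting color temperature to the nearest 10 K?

2530 K

M_in = 10⁶/5505 = 181.65 mireds.
M_out = 181.65 + (+213) = 394.65 mireds.
T_out = 10⁶/394.65 = 2533.9 K → 2530 K.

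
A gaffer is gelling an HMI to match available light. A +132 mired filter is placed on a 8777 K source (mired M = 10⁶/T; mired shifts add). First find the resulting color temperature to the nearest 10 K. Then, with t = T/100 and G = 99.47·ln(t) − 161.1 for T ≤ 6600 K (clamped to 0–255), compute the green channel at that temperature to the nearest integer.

208

M_in = 10⁶/8777 = 113.93; M_out = 113.93 + (+132) = 245.93.
T_out = 10⁶/245.93 = 4066.1 K → 4070 K; t = 40.7.
G = 99.47·ln 40.7 − 161.1 = 99.47·3.7062 − 161.1 = 207.559.
Rounded: 208.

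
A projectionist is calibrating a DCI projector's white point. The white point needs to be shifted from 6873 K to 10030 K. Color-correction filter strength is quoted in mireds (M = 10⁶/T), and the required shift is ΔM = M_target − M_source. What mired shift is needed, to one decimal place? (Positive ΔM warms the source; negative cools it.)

-45.8 mireds

M_source = 10⁶/6873 = 145.497; M_target = 10⁶/10030 = 99.701.
ΔM = 99.701 − 145.497 = -45.796 → -45.8 mireds, a cooling shift.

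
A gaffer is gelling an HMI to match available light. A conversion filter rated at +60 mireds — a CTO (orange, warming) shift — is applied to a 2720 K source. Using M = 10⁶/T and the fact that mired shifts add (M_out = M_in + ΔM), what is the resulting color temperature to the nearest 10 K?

2340 K

M_in = 10⁶/2720 = 367.65 mireds.
M_out = 367.65 + (+60) = 427.65 mireds.
T_out = 10⁶/427.65 = 2338.4 K → 2340 K.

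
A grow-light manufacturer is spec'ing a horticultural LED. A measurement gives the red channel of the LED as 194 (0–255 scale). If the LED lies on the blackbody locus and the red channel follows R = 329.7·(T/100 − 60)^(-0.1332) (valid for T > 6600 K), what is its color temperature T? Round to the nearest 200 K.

11400 K

(t − 60)^(-0.1332) = 194/329.7 = 0.58841.
t − 60 = 0.58841^(1/-0.1332) = 0.58841^(-7.508) = 53.593, so t = 113.593.
T = 100·t = 11359 K → 11400 K to the nearest 200 K.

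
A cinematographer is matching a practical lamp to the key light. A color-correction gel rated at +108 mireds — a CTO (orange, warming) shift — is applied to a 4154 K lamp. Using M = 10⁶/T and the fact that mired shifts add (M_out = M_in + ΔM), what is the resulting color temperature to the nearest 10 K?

M_in = 10⁶/4154 = 240.73 mireds.
M_out = 240.73 + (+108) = 348.73 mireds.
T_out = 10⁶/348.73 = 2867.5 K → 2870 K.

2870 K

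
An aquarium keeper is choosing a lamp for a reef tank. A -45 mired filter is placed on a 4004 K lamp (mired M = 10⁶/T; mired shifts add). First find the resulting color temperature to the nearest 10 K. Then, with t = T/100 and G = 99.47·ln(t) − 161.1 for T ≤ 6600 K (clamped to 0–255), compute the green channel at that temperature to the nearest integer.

226

M_in = 10⁶/4004 = 249.75; M_out = 249.75 + (-45) = 204.75.
T_out = 10⁶/204.75 = 4884.0 K → 4880 K; t = 48.8.
G = 99.47·ln 48.8 − 161.1 = 99.47·3.8877 − 161.1 = 225.613.
Rounded: 226.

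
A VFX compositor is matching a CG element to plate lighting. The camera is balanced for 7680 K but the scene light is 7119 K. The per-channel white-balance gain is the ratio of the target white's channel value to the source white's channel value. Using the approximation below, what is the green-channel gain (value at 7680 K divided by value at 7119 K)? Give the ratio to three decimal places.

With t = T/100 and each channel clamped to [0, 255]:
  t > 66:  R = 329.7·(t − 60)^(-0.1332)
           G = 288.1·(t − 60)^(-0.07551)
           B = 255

At 7119 K (t = 71.19):
  G = 288.1·(71.19 − 60)^(-0.07551) = 288.1·11.19^(-0.07551) = 288.1·0.83330 = 240.075.
At 7680 K (t = 76.8):
  G = 288.1·(76.8 − 60)^(-0.07551) = 288.1·16.8^(-0.07551) = 288.1·0.80812 = 232.820.
Gain = 232.820 / 240.075 = 0.9698 → 0.970.

0.970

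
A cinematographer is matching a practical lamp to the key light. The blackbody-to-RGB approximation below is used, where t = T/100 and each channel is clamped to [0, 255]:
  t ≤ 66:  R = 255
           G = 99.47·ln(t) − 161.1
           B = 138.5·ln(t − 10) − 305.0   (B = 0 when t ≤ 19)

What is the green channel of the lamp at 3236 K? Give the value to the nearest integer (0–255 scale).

t = 3236/100 = 32.36; the t ≤ 66 branch applies.
G = 99.47·ln 32.36 − 161.1 = 99.47·3.4769 − 161.1 = 184.750.
Rounded: 185.

185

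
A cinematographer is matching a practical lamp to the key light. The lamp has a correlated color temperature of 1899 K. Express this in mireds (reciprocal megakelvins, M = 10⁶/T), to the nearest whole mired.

527 mireds

M = 10⁶ / 1899 = 526.593 → 527 mireds.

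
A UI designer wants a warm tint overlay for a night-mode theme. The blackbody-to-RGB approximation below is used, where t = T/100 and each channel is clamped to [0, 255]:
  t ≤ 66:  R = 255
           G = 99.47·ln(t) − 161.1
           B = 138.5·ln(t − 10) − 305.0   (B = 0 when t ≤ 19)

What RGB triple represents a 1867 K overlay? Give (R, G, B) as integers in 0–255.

(255, 130, 0)

t = 1867/100 = 18.67; the t ≤ 66 branch applies.
R = 255 by definition for t ≤ 66.
G = 99.47·ln 18.67 − 161.1 = 99.47·2.9269 − 161.1 = 130.041.
t = 18.67 ≤ 19, so B = 0.
Rounded: (255, 130, 0).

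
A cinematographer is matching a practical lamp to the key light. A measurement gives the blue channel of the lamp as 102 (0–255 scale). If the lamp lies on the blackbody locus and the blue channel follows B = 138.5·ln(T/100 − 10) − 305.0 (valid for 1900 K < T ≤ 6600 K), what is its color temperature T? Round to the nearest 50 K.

ln(t − 10) = (102 + 305.0) / 138.5 = 2.9386.
t − 10 = e^2.9386 = 18.890, so t = 28.890.
T = 100·t = 2889 K → 2900 K to the nearest 50 K.

2900 K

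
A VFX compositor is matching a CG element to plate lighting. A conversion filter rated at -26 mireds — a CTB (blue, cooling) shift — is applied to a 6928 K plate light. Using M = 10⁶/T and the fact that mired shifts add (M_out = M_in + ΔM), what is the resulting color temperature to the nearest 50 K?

8450 K

M_in = 10⁶/6928 = 144.34 mireds.
M_out = 144.34 + (-26) = 118.34 mireds.
T_out = 10⁶/118.34 = 8450.1 K → 8450 K.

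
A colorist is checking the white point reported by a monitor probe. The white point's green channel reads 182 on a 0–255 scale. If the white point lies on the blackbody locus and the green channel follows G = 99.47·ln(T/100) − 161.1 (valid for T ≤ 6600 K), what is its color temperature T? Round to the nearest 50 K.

3150 K

ln t = (182 + 161.1) / 99.47 = 3.4493.
t = e^3.4493 = 31.478.
T = 100·t = 3148 K → 3150 K to the nearest 50 K.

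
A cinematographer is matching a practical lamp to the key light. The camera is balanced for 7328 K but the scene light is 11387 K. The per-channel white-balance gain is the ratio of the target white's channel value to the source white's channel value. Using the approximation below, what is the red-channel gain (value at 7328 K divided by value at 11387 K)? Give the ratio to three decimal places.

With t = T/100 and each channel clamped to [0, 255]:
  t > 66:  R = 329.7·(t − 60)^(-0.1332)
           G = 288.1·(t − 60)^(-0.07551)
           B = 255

1.205

At 11387 K (t = 113.87):
  R = 329.7·(113.87 − 60)^(-0.1332) = 329.7·53.87^(-0.1332) = 329.7·0.58801 = 193.867.
At 7328 K (t = 73.28):
  R = 329.7·(73.28 − 60)^(-0.1332) = 329.7·13.28^(-0.1332) = 329.7·0.70858 = 233.619.
Gain = 233.619 / 193.867 = 1.2051 → 1.205.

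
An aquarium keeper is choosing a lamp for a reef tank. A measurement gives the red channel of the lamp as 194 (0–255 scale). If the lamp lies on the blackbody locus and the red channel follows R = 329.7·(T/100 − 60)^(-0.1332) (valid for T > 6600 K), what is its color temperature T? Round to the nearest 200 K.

11400 K

(t − 60)^(-0.1332) = 194/329.7 = 0.58841.
t − 60 = 0.58841^(1/-0.1332) = 0.58841^(-7.508) = 53.593, so t = 113.593.
T = 100·t = 11359 K → 11400 K to the nearest 200 K.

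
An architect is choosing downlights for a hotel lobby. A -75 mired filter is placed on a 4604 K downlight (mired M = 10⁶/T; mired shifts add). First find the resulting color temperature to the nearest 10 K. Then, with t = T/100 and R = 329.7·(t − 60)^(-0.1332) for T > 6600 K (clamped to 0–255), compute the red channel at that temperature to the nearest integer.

M_in = 10⁶/4604 = 217.20; M_out = 217.20 + (-75) = 142.20.
T_out = 10⁶/142.20 = 7032.2 K → 7030 K; t = 70.3.
R = 329.7·(70.3 − 60)^(-0.1332) = 329.7·10.3^(-0.1332) = 329.7·0.73298 = 241.662.
Rounded: 242.

242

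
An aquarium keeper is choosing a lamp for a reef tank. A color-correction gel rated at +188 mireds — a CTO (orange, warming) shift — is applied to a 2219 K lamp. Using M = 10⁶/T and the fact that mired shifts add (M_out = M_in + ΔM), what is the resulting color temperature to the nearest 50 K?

M_in = 10⁶/2219 = 450.65 mireds.
M_out = 450.65 + (+188) = 638.65 mireds.
T_out = 10⁶/638.65 = 1565.8 K → 1550 K.

1550 K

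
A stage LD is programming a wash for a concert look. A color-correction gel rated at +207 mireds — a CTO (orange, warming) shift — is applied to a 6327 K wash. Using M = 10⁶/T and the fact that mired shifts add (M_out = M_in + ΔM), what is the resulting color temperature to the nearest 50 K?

2750 K

M_in = 10⁶/6327 = 158.05 mireds.
M_out = 158.05 + (+207) = 365.05 mireds.
T_out = 10⁶/365.05 = 2739.3 K → 2750 K.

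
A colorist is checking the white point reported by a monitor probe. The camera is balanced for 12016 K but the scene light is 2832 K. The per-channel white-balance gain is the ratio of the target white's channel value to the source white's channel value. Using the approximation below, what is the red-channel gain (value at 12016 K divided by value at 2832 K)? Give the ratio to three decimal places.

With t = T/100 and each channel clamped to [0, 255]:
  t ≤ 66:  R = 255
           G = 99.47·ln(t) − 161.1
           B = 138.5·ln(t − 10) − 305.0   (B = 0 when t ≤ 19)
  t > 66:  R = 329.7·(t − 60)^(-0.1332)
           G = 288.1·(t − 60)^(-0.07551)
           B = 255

At 2832 K (t = 28.32):
  R = 255 by definition for t ≤ 66.
At 12016 K (t = 120.16):
  R = 329.7·(120.16 − 60)^(-0.1332) = 329.7·60.16^(-0.1332) = 329.7·0.57942 = 191.036.
Gain = 191.036 / 255.000 = 0.7492 → 0.749.

0.749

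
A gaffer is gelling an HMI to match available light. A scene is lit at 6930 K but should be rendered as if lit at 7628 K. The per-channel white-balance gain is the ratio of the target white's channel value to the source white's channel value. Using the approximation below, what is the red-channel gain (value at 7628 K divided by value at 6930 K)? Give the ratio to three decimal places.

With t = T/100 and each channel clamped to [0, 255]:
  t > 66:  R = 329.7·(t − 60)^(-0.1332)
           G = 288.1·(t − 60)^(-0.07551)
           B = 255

At 6930 K (t = 69.3):
  R = 329.7·(69.3 − 60)^(-0.1332) = 329.7·9.3^(-0.1332) = 329.7·0.74302 = 244.972.
At 7628 K (t = 76.28):
  R = 329.7·(76.28 − 60)^(-0.1332) = 329.7·16.28^(-0.1332) = 329.7·0.68962 = 227.367.
Gain = 227.367 / 244.972 = 0.9281 → 0.928.

0.928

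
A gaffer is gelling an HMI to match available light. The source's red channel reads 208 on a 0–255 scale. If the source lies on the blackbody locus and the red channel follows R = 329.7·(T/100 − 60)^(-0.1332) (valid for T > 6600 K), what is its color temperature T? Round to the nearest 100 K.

9200 K

(t − 60)^(-0.1332) = 208/329.7 = 0.63088.
t − 60 = 0.63088^(1/-0.1332) = 0.63088^(-7.508) = 31.763, so t = 91.763.
T = 100·t = 9176 K → 9200 K to the nearest 100 K.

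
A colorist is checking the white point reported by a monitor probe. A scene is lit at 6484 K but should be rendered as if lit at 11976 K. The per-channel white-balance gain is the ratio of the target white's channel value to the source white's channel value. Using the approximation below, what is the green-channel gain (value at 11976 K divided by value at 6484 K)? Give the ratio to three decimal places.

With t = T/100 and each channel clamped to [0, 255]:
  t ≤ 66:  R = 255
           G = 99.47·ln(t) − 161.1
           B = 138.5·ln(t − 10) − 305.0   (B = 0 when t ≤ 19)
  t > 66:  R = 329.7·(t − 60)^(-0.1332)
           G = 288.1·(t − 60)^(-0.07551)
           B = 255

0.833

At 6484 K (t = 64.84):
  G = 99.47·ln 64.84 − 161.1 = 99.47·4.1719 − 161.1 = 253.881.
At 11976 K (t = 119.76):
  G = 288.1·(119.76 − 60)^(-0.07551) = 288.1·59.76^(-0.07551) = 288.1·0.73428 = 211.547.
Gain = 211.547 / 253.881 = 0.8333 → 0.833.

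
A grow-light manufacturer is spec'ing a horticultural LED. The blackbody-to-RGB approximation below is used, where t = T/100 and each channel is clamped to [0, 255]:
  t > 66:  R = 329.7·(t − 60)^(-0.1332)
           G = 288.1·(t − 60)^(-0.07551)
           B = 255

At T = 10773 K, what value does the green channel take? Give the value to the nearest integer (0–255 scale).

t = 10773/100 = 107.73; the t > 66 branch applies.
G = 288.1·(107.73 − 60)^(-0.07551) = 288.1·47.73^(-0.07551) = 288.1·0.74685 = 215.168.
Rounded: 215.

215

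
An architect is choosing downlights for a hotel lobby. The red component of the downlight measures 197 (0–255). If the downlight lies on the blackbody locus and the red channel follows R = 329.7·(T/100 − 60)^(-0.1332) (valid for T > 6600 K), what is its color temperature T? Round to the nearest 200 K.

10800 K

(t − 60)^(-0.1332) = 197/329.7 = 0.59751.
t − 60 = 0.59751^(1/-0.1332) = 0.59751^(-7.508) = 47.761, so t = 107.761.
T = 100·t = 10776 K → 10800 K to the nearest 200 K.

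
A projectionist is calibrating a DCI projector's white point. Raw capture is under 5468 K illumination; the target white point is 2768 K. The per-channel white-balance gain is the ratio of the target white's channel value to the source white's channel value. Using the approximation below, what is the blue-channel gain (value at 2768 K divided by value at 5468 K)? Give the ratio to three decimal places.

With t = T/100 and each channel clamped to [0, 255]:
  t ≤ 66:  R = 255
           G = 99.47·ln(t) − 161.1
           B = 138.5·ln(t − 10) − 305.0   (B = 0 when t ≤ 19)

0.420

At 5468 K (t = 54.68):
  B = 138.5·ln(54.68 − 10) − 305.0 = 138.5·ln 44.68 − 305.0 = 138.5·3.7995 − 305.0 = 221.234.
At 2768 K (t = 27.68):
  B = 138.5·ln(27.68 − 10) − 305.0 = 138.5·ln 17.68 − 305.0 = 138.5·2.8724 − 305.0 = 92.832.
Gain = 92.832 / 221.234 = 0.4196 → 0.420.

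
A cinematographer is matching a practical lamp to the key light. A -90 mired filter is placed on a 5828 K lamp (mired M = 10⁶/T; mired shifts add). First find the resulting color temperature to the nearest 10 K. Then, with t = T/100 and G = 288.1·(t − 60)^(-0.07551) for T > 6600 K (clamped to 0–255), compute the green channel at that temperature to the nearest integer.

M_in = 10⁶/5828 = 171.59; M_out = 171.59 + (-90) = 81.59.
T_out = 10⁶/81.59 = 12257.1 K → 12260 K; t = 122.6.
G = 288.1·(122.6 − 60)^(-0.07551) = 288.1·62.6^(-0.07551) = 288.1·0.73171 = 210.806.
Rounded: 211.

211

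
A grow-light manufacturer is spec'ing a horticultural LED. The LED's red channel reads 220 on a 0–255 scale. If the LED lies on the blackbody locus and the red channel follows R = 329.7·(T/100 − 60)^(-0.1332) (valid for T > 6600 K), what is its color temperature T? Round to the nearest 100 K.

8100 K

(t − 60)^(-0.1332) = 220/329.7 = 0.66727.
t − 60 = 0.66727^(1/-0.1332) = 0.66727^(-7.508) = 20.847, so t = 80.847.
T = 100·t = 8085 K → 8100 K to the nearest 100 K.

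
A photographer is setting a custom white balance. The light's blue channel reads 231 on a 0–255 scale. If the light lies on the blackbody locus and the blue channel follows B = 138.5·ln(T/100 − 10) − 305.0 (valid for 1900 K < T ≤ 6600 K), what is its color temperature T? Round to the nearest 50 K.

ln(t − 10) = (231 + 305.0) / 138.5 = 3.8700.
t − 10 = e^3.8700 = 47.944, so t = 57.944.
T = 100·t = 5794 K → 5800 K to the nearest 50 K.

5800 K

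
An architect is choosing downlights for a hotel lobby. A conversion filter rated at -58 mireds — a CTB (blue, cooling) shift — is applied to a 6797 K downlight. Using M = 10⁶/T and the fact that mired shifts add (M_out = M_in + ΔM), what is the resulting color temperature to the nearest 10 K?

M_in = 10⁶/6797 = 147.12 mireds.
M_out = 147.12 + (-58) = 89.12 mireds.
T_out = 10⁶/89.12 = 11220.4 K → 11220 K.

11220 K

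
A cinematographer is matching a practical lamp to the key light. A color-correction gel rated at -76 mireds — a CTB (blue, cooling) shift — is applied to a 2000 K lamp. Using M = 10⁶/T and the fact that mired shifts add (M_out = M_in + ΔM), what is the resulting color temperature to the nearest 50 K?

M_in = 10⁶/2000 = 500.00 mireds.
M_out = 500.00 + (-76) = 424.00 mireds.
T_out = 10⁶/424.00 = 2358.5 K → 2350 K.

2350 K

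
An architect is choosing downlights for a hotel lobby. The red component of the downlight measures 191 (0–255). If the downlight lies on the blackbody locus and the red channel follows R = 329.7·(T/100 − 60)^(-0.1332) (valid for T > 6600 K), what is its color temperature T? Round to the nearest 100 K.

(t − 60)^(-0.1332) = 191/329.7 = 0.57931.
t − 60 = 0.57931^(1/-0.1332) = 0.57931^(-7.508) = 60.245, so t = 120.245.
T = 100·t = 12025 K → 12000 K to the nearest 100 K.

12000 K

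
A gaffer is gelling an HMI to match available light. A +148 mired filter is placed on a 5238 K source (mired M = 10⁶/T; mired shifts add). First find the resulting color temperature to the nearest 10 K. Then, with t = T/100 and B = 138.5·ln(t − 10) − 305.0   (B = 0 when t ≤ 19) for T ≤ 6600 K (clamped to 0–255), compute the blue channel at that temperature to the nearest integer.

106

M_in = 10⁶/5238 = 190.91; M_out = 190.91 + (+148) = 338.91.
T_out = 10⁶/338.91 = 2950.6 K → 2950 K; t = 29.5.
B = 138.5·ln(29.5 − 10) − 305.0 = 138.5·ln 19.5 − 305.0 = 138.5·2.9704 − 305.0 = 106.402.
Rounded: 106.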